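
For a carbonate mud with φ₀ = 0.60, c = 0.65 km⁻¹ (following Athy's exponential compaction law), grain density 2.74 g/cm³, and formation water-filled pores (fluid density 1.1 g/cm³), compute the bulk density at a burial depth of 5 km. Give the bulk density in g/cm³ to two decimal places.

2.70 g/cm³

Porosity at depth: φ = 0.6·exp(−0.65×5) = 0.6×0.0388 = 0.0233
Bulk density: ρ_b = (1−φ)ρ_g + φ·ρ_f = 0.9767×2.74 + 0.0233×1.1
       = 2.676 + 0.026 = 2.702 g/cm³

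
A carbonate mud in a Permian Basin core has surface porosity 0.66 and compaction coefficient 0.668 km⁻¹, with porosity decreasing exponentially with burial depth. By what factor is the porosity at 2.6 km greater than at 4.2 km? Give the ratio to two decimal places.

n(d₁)/n(d₂) = e^(−β·d₁)/e^(−β·d₂) = e^{β(d₂−d₁)}
= exp(0.668 × 1.6) = exp(1.069) = 2.9119

2.91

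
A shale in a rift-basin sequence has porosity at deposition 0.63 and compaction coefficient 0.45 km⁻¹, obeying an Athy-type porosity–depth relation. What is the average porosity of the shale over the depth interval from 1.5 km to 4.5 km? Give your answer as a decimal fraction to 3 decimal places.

⟨φ⟩ = (1/(z₂−z₁)) ∫ φ₀ e^(−kz) dz = φ₀·(e^(−k·z₁) − e^(−k·z₂)) / (k·(z₂−z₁))
e^(−0.45×1.5) = 0.5092; e^(−0.45×4.5) = 0.1320
⟨φ⟩ = 0.63 × (0.5092 − 0.1320) / (0.45 × 3) = 0.63 × 0.2794 = 0.1760

0.176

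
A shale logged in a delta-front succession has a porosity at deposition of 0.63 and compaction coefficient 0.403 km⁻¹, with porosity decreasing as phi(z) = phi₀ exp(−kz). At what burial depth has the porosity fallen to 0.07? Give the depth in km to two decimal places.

Invert Athy's law: z = ln(phi₀/phi) / k
z = ln(0.63/0.07) / 0.403 = ln(9) / 0.403 = 2.1972 / 0.403 = 5.452 km

5.45 km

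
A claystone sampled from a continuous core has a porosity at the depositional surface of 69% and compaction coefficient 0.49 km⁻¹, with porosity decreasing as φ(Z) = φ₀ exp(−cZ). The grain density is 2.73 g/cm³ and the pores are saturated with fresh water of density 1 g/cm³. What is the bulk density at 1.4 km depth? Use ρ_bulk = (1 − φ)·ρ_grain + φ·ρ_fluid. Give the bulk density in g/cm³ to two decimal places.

2.13 g/cm³

Porosity at depth: φ = 0.69·exp(−0.49×1.4) = 0.69×0.5036 = 0.3475
Bulk density: ρ_b = (1−φ)ρ_g + φ·ρ_f = 0.6525×2.73 + 0.3475×1
       = 1.781 + 0.347 = 2.129 g/cm³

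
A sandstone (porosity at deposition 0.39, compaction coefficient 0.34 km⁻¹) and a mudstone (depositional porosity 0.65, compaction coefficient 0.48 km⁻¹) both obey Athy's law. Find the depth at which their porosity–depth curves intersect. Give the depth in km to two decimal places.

3.65 km

Set φ₀ₐ e^(−kₐz) = φ₀ᵦ e^(−kᵦz) ⇒ ln(φ₀ₐ/φ₀ᵦ) = (kₐ − kᵦ)·z
z = ln(0.39/0.65) / (0.34 − 0.48) = -0.5108 / -0.14 = 3.649 km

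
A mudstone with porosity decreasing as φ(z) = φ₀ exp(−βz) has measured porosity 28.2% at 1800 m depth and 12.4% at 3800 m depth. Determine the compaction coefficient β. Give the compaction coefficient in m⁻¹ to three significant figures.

Working in km (1 km = 1000 m; β in km⁻¹ = β in m⁻¹ × 1000):
Athy: φ(z) = φ₀ e^(−βz) ⇒ φ₁/φ₂ = e^{β(z₂−z₁)} ⇒ β = ln(φ₁/φ₂)/(z₂−z₁)
β = ln(0.282/0.124) / (3.8 − 1.8) = ln(2.274) / 2 = 0.8216 / 2 = 0.4108 km⁻¹

0.000411 m⁻¹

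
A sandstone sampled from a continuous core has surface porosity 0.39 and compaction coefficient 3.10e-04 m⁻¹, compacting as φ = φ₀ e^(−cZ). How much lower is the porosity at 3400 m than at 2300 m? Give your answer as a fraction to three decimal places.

Working in km (1 km = 1000 m; c in km⁻¹ = c in m⁻¹ × 1000):
φ(2.3) = 0.39·e^(−0.31×2.3) = 0.1912
φ(3.4) = 0.39·e^(−0.31×3.4) = 0.1359
Δφ = 0.1912 − 0.1359 = 0.0552

0.055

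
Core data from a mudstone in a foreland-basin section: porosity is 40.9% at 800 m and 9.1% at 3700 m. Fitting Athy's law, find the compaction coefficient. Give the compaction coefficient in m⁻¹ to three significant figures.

0.000518 m⁻¹

Working in km (1 km = 1000 m; k in km⁻¹ = k in m⁻¹ × 1000):
Athy: φ(d) = φ₀ e^(−kd) ⇒ φ₁/φ₂ = e^{k(d₂−d₁)} ⇒ k = ln(φ₁/φ₂)/(d₂−d₁)
k = ln(0.409/0.091) / (3.7 − 0.8) = ln(4.495) / 2.9 = 1.5029 / 2.9 = 0.5182 km⁻¹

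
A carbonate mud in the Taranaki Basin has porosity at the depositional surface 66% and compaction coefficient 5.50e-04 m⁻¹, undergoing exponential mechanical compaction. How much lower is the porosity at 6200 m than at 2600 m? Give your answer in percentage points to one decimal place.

Working in km (1 km = 1000 m; k in km⁻¹ = k in m⁻¹ × 1000):
n(2.6) = 0.66·e^(−0.55×2.6) = 0.1579
n(6.2) = 0.66·e^(−0.55×6.2) = 0.0218
Δn = 0.1579 − 0.0218 = 0.1361

13.6 percentage points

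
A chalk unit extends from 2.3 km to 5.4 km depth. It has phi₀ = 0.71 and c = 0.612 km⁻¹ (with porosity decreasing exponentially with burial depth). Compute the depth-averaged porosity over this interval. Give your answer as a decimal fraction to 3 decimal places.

0.078

⟨phi⟩ = (1/(Z₂−Z₁)) ∫ phi₀ e^(−cZ) dZ = phi₀·(e^(−c·Z₁) − e^(−c·Z₂)) / (c·(Z₂−Z₁))
e^(−0.612×2.3) = 0.2447; e^(−0.612×5.4) = 0.0367
⟨phi⟩ = 0.71 × (0.2447 − 0.0367) / (0.612 × 3.1) = 0.71 × 0.1096 = 0.0778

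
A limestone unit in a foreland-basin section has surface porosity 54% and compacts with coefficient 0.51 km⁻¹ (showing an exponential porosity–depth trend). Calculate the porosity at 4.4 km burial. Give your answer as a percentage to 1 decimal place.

5.7%

φ = φ₀·exp(−β·Z) = 0.54 × exp(−0.51 × 4.4) = 0.54 × exp(−2.244)
  = 0.54 × 0.1060 = 0.0573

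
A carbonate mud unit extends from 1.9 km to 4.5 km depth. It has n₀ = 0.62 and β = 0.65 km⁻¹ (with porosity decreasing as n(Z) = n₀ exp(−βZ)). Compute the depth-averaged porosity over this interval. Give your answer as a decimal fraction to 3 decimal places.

⟨n⟩ = (1/(Z₂−Z₁)) ∫ n₀ e^(−βZ) dZ = n₀·(e^(−β·Z₁) − e^(−β·Z₂)) / (β·(Z₂−Z₁))
e^(−0.65×1.9) = 0.2908; e^(−0.65×4.5) = 0.0537
⟨n⟩ = 0.62 × (0.2908 − 0.0537) / (0.65 × 2.6) = 0.62 × 0.1403 = 0.0870

0.087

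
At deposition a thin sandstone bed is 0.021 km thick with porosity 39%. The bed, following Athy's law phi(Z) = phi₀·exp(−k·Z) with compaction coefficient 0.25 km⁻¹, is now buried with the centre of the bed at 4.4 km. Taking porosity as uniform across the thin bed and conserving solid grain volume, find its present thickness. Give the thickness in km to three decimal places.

Porosity at 4.4 km: phi = 0.39·exp(−0.25×4.4) = 0.1298
Solid-volume conservation: h(1−phi) = h₀(1−phi₀) ⇒ h = h₀·(1−phi₀)/(1−phi)
h = 0.021 × (1 − 0.39)/(1 − 0.1298) = 0.021 × 0.7010 = 0.0147 km

0.015 km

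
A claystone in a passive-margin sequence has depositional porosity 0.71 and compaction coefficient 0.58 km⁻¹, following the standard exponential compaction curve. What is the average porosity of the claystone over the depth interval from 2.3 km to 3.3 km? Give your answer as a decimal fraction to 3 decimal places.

⟨n⟩ = (1/(d₂−d₁)) ∫ n₀ e^(−βd) dd = n₀·(e^(−β·d₁) − e^(−β·d₂)) / (β·(d₂−d₁))
e^(−0.58×2.3) = 0.2634; e^(−0.58×3.3) = 0.1475
⟨n⟩ = 0.71 × (0.2634 − 0.1475) / (0.58 × 1) = 0.71 × 0.1999 = 0.1419

0.142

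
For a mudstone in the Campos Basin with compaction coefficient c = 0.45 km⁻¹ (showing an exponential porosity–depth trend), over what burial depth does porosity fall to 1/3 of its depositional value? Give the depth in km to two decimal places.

φ/φ₀ = 1/3 ⇒ exp(−c·d) = 1/3 ⇒ d = ln(3) / c
d = 1.0986 / 0.45 = 2.441 km

2.44 km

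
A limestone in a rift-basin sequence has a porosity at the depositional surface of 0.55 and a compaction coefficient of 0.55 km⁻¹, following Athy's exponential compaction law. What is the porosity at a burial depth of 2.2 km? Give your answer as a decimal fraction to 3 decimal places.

φ = φ₀·exp(−c·Z) = 0.55 × exp(−0.55 × 2.2) = 0.55 × exp(−1.21)
  = 0.55 × 0.2982 = 0.1640

0.164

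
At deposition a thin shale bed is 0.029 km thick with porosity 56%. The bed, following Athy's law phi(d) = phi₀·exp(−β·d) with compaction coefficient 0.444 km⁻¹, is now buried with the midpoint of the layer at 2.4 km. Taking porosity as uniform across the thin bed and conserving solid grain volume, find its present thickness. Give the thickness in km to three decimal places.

Porosity at 2.4 km: phi = 0.56·exp(−0.444×2.4) = 0.1929
Solid-volume conservation: h(1−phi) = h₀(1−phi₀) ⇒ h = h₀·(1−phi₀)/(1−phi)
h = 0.029 × (1 − 0.56)/(1 − 0.1929) = 0.029 × 0.5452 = 0.0158 km

0.016 km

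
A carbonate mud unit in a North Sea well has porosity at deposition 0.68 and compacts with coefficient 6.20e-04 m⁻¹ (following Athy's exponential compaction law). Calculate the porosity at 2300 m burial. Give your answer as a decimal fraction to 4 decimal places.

Working in km (1 km = 1000 m; β in km⁻¹ = β in m⁻¹ × 1000):
φ = φ₀·exp(−β·d) = 0.68 × exp(−0.62 × 2.3) = 0.68 × exp(−1.426)
  = 0.68 × 0.2403 = 0.1634

0.1634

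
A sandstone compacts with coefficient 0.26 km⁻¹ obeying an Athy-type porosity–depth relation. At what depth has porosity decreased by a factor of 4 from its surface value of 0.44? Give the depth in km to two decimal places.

5.33 km

φ/φ₀ = 1/4 ⇒ exp(−c·z) = 1/4 ⇒ z = ln(4) / c
z = 1.3863 / 0.26 = 5.332 km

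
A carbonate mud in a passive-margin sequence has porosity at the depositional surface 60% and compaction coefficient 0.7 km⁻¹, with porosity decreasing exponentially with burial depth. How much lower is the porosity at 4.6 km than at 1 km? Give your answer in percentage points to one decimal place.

phi(1) = 0.6·e^(−0.7×1) = 0.2980
phi(4.6) = 0.6·e^(−0.7×4.6) = 0.0240
Δphi = 0.2980 − 0.0240 = 0.2740

27.4 percentage points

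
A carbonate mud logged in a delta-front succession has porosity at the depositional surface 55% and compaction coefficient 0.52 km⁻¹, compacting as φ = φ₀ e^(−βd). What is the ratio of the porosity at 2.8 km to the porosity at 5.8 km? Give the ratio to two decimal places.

4.76

φ(d₁)/φ(d₂) = e^(−β·d₁)/e^(−β·d₂) = e^{β(d₂−d₁)}
= exp(0.52 × 3) = exp(1.56) = 4.7588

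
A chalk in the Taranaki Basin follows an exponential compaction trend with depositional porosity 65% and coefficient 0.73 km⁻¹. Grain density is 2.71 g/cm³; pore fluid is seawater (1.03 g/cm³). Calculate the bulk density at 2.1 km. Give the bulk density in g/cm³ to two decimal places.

Porosity at depth: φ = 0.65·exp(−0.73×2.1) = 0.65×0.2159 = 0.1403
Bulk density: ρ_b = (1−φ)ρ_g + φ·ρ_f = 0.8597×2.71 + 0.1403×1.03
       = 2.330 + 0.145 = 2.474 g/cm³

2.47 g/cm³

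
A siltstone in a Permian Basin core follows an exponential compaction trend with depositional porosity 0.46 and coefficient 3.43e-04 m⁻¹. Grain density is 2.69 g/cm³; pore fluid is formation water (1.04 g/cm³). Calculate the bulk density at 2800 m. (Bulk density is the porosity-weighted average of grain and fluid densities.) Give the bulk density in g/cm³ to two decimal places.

Working in km (1 km = 1000 m; β in km⁻¹ = β in m⁻¹ × 1000):
Porosity at depth: φ = 0.46·exp(−0.343×2.8) = 0.46×0.3827 = 0.1761
Bulk density: ρ_b = (1−φ)ρ_g + φ·ρ_f = 0.8239×2.69 + 0.1761×1.04
       = 2.216 + 0.183 = 2.400 g/cm³

2.40 g/cm³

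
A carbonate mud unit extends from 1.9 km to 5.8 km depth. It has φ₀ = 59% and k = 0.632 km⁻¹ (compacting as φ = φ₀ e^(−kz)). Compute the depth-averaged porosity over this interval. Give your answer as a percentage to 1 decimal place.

6.6%

⟨φ⟩ = (1/(z₂−z₁)) ∫ φ₀ e^(−kz) dz = φ₀·(e^(−k·z₁) − e^(−k·z₂)) / (k·(z₂−z₁))
e^(−0.632×1.9) = 0.3010; e^(−0.632×5.8) = 0.0256
⟨φ⟩ = 0.59 × (0.3010 − 0.0256) / (0.632 × 3.9) = 0.59 × 0.1117 = 0.0659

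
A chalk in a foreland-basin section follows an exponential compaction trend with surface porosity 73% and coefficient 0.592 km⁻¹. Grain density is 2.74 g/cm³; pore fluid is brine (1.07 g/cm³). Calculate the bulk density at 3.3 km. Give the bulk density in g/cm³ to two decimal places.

Porosity at depth: phi = 0.73·exp(−0.592×3.3) = 0.73×0.1418 = 0.1035
Bulk density: ρ_b = (1−phi)ρ_g + phi·ρ_f = 0.8965×2.74 + 0.1035×1.07
       = 2.456 + 0.111 = 2.567 g/cm³

2.57 g/cm³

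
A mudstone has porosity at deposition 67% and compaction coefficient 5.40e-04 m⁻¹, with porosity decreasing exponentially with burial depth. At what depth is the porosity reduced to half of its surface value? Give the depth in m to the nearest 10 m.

Working in km (1 km = 1000 m; k in km⁻¹ = k in m⁻¹ × 1000):
phi/phi₀ = 1/2 ⇒ exp(−k·d) = 1/2 ⇒ d = ln(2) / k
d = 0.6931 / 0.54 = 1.284 km

1280 m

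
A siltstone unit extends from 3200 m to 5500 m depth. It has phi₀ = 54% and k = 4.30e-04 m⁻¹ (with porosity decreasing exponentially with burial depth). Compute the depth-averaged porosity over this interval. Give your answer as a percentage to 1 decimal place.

8.7%

Working in km (1 km = 1000 m; k in km⁻¹ = k in m⁻¹ × 1000):
⟨phi⟩ = (1/(z₂−z₁)) ∫ phi₀ e^(−kz) dz = phi₀·(e^(−k·z₁) − e^(−k·z₂)) / (k·(z₂−z₁))
e^(−0.43×3.2) = 0.2526; e^(−0.43×5.5) = 0.0939
⟨phi⟩ = 0.54 × (0.2526 − 0.0939) / (0.43 × 2.3) = 0.54 × 0.1604 = 0.0866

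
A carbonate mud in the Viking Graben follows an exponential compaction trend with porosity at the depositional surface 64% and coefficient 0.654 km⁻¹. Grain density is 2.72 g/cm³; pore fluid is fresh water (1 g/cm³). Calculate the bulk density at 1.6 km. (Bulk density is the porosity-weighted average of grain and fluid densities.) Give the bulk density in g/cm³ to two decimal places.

Porosity at depth: phi = 0.64·exp(−0.654×1.6) = 0.64×0.3512 = 0.2248
Bulk density: ρ_b = (1−phi)ρ_g + phi·ρ_f = 0.7752×2.72 + 0.2248×1
       = 2.109 + 0.225 = 2.333 g/cm³

2.33 g/cm³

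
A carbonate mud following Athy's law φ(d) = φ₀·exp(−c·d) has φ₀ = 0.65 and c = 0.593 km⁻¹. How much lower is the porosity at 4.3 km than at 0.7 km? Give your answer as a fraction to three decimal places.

0.378

φ(0.7) = 0.65·e^(−0.593×0.7) = 0.4292
φ(4.3) = 0.65·e^(−0.593×4.3) = 0.0508
Δφ = 0.4292 − 0.0508 = 0.3784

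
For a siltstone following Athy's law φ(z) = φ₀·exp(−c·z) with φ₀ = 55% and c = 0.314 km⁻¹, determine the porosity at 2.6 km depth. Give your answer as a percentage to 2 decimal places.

φ = φ₀·exp(−c·z) = 0.55 × exp(−0.314 × 2.6) = 0.55 × exp(−0.8164)
  = 0.55 × 0.4420 = 0.2431

24.31%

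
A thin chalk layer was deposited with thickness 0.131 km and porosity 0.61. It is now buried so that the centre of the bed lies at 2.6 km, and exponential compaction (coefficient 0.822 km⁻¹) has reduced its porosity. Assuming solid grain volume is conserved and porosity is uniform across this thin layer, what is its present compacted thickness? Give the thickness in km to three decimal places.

Porosity at 2.6 km: phi = 0.61·exp(−0.822×2.6) = 0.0720
Solid-volume conservation: h(1−phi) = h₀(1−phi₀) ⇒ h = h₀·(1−phi₀)/(1−phi)
h = 0.131 × (1 − 0.61)/(1 − 0.0720) = 0.131 × 0.4202 = 0.0551 km

0.055 km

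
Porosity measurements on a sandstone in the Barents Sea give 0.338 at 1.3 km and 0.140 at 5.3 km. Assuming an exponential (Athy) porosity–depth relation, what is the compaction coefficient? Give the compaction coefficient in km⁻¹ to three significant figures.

Athy: n(z) = n₀ e^(−cz) ⇒ n₁/n₂ = e^{c(z₂−z₁)} ⇒ c = ln(n₁/n₂)/(z₂−z₁)
c = ln(0.338/0.14) / (5.3 − 1.3) = ln(2.414) / 4 = 0.8814 / 4 = 0.2204 km⁻¹

0.220 km⁻¹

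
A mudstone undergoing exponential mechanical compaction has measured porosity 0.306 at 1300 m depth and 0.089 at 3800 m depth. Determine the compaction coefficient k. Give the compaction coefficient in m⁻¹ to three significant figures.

0.000494 m⁻¹

Working in km (1 km = 1000 m; k in km⁻¹ = k in m⁻¹ × 1000):
Athy: phi(Z) = phi₀ e^(−kZ) ⇒ phi₁/phi₂ = e^{k(Z₂−Z₁)} ⇒ k = ln(phi₁/phi₂)/(Z₂−Z₁)
k = ln(0.306/0.089) / (3.8 − 1.3) = ln(3.438) / 2.5 = 1.2349 / 2.5 = 0.494 km⁻¹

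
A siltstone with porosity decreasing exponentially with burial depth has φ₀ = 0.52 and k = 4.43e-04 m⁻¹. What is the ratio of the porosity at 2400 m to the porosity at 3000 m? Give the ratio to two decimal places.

1.30

Working in km (1 km = 1000 m; k in km⁻¹ = k in m⁻¹ × 1000):
φ(d₁)/φ(d₂) = e^(−k·d₁)/e^(−k·d₂) = e^{k(d₂−d₁)}
= exp(0.443 × 0.6) = exp(0.2658) = 1.3045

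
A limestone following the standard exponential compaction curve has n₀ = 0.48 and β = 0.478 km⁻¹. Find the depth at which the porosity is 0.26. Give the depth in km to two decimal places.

Invert Athy's law: d = ln(n₀/n) / β
d = ln(0.48/0.26) / 0.478 = ln(1.846) / 0.478 = 0.6131 / 0.478 = 1.283 km

1.28 km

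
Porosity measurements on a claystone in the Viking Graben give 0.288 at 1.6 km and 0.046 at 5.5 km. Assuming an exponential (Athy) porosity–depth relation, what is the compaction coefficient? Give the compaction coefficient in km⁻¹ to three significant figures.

0.470 km⁻¹

Athy: n(Z) = n₀ e^(−βZ) ⇒ n₁/n₂ = e^{β(Z₂−Z₁)} ⇒ β = ln(n₁/n₂)/(Z₂−Z₁)
β = ln(0.288/0.046) / (5.5 − 1.6) = ln(6.261) / 3.9 = 1.8343 / 3.9 = 0.4703 km⁻¹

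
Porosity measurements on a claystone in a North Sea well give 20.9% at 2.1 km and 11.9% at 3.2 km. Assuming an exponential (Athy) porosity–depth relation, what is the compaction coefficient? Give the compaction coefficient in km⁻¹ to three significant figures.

Athy: n(d) = n₀ e^(−kd) ⇒ n₁/n₂ = e^{k(d₂−d₁)} ⇒ k = ln(n₁/n₂)/(d₂−d₁)
k = ln(0.209/0.119) / (3.2 − 2.1) = ln(1.756) / 1.1 = 0.5632 / 1.1 = 0.512 km⁻¹

0.512 km⁻¹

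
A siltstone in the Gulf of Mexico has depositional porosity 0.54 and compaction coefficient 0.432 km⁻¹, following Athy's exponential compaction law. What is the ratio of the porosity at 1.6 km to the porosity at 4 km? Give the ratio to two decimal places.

n(z₁)/n(z₂) = e^(−c·z₁)/e^(−c·z₂) = e^{c(z₂−z₁)}
= exp(0.432 × 2.4) = exp(1.037) = 2.8202

2.82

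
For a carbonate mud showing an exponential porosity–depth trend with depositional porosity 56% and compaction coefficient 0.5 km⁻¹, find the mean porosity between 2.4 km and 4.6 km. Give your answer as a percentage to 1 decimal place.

10.2%

⟨n⟩ = (1/(Z₂−Z₁)) ∫ n₀ e^(−βZ) dZ = n₀·(e^(−β·Z₁) − e^(−β·Z₂)) / (β·(Z₂−Z₁))
e^(−0.5×2.4) = 0.3012; e^(−0.5×4.6) = 0.1003
⟨n⟩ = 0.56 × (0.3012 − 0.1003) / (0.5 × 2.2) = 0.56 × 0.1827 = 0.1023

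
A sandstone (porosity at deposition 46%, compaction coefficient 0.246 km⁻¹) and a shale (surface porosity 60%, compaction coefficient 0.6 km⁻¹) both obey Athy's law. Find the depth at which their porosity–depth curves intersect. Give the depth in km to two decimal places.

Set phi₀ₐ e^(−cₐZ) = phi₀ᵦ e^(−cᵦZ) ⇒ ln(phi₀ₐ/phi₀ᵦ) = (cₐ − cᵦ)·Z
Z = ln(0.46/0.6) / (0.246 − 0.6) = -0.2657 / -0.354 = 0.751 km

0.75 km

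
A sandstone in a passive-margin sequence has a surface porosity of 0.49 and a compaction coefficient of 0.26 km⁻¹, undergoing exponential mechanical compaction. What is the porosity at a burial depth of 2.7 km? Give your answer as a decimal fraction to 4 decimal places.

n = n₀·exp(−c·Z) = 0.49 × exp(−0.26 × 2.7) = 0.49 × exp(−0.702)
  = 0.49 × 0.4956 = 0.2428

0.2428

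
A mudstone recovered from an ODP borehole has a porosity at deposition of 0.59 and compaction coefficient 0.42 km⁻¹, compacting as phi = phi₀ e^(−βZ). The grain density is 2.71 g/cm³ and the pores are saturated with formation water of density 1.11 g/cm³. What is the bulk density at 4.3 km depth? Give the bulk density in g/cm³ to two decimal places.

Porosity at depth: phi = 0.59·exp(−0.42×4.3) = 0.59×0.1643 = 0.0969
Bulk density: ρ_b = (1−phi)ρ_g + phi·ρ_f = 0.9031×2.71 + 0.0969×1.11
       = 2.447 + 0.108 = 2.555 g/cm³

2.55 g/cm³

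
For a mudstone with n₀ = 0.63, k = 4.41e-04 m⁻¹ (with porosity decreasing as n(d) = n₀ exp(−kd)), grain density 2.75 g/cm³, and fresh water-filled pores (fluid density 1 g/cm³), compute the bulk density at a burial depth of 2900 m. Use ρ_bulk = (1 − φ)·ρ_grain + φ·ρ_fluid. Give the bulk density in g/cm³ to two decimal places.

2.44 g/cm³

Working in km (1 km = 1000 m; k in km⁻¹ = k in m⁻¹ × 1000):
Porosity at depth: n = 0.63·exp(−0.441×2.9) = 0.63×0.2783 = 0.1754
Bulk density: ρ_b = (1−n)ρ_g + n·ρ_f = 0.8246×2.75 + 0.1754×1
       = 2.268 + 0.175 = 2.443 g/cm³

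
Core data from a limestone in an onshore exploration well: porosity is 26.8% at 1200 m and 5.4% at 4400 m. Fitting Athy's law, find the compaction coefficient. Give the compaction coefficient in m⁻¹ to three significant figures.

Working in km (1 km = 1000 m; k in km⁻¹ = k in m⁻¹ × 1000):
Athy: φ(d) = φ₀ e^(−kd) ⇒ φ₁/φ₂ = e^{k(d₂−d₁)} ⇒ k = ln(φ₁/φ₂)/(d₂−d₁)
k = ln(0.268/0.054) / (4.4 − 1.2) = ln(4.963) / 3.2 = 1.6020 / 3.2 = 0.5006 km⁻¹

0.000501 m⁻¹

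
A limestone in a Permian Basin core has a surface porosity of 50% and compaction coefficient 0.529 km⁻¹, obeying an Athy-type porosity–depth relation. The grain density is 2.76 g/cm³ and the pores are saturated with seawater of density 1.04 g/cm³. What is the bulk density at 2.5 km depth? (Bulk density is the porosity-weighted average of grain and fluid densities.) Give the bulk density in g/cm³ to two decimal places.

2.53 g/cm³

Porosity at depth: φ = 0.5·exp(−0.529×2.5) = 0.5×0.2665 = 0.1332
Bulk density: ρ_b = (1−φ)ρ_g + φ·ρ_f = 0.8668×2.76 + 0.1332×1.04
       = 2.392 + 0.139 = 2.531 g/cm³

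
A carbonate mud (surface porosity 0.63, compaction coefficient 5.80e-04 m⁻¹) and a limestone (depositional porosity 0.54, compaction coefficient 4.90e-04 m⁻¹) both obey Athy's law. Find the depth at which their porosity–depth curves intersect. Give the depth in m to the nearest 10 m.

1710 m

Working in km (1 km = 1000 m; k in km⁻¹ = k in m⁻¹ × 1000):
Set φ₀ₐ e^(−kₐd) = φ₀ᵦ e^(−kᵦd) ⇒ ln(φ₀ₐ/φ₀ᵦ) = (kₐ − kᵦ)·d
d = ln(0.63/0.54) / (0.58 − 0.49) = 0.1542 / 0.09 = 1.713 km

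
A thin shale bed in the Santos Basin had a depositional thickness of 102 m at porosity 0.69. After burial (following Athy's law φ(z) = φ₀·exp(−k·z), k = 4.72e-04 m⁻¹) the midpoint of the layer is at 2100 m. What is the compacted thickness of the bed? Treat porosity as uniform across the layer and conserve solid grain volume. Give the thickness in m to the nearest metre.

43 m

Working in km (1 km = 1000 m; k in km⁻¹ = k in m⁻¹ × 1000):
Porosity at 2.1 km: φ = 0.69·exp(−0.472×2.1) = 0.2561
Solid-volume conservation: h(1−φ) = h₀(1−φ₀) ⇒ h = h₀·(1−φ₀)/(1−φ)
h = 0.102 × (1 − 0.69)/(1 − 0.2561) = 0.102 × 0.4167 = 0.0425 km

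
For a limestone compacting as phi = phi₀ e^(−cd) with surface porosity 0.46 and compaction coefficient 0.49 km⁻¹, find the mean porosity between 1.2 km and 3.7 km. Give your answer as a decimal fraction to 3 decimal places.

0.147

⟨phi⟩ = (1/(d₂−d₁)) ∫ phi₀ e^(−cd) dd = phi₀·(e^(−c·d₁) − e^(−c·d₂)) / (c·(d₂−d₁))
e^(−0.49×1.2) = 0.5554; e^(−0.49×3.7) = 0.1632
⟨phi⟩ = 0.46 × (0.5554 − 0.1632) / (0.49 × 2.5) = 0.46 × 0.3202 = 0.1473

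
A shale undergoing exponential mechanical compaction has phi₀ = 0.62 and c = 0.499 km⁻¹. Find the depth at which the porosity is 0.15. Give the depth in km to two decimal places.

Invert Athy's law: z = ln(phi₀/phi) / c
z = ln(0.62/0.15) / 0.499 = ln(4.133) / 0.499 = 1.4191 / 0.499 = 2.844 km

2.84 km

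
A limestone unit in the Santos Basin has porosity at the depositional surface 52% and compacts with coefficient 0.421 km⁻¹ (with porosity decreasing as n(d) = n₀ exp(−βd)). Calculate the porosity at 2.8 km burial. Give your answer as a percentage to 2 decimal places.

n = n₀·exp(−β·d) = 0.52 × exp(−0.421 × 2.8) = 0.52 × exp(−1.179)
  = 0.52 × 0.3076 = 0.1600

16.00%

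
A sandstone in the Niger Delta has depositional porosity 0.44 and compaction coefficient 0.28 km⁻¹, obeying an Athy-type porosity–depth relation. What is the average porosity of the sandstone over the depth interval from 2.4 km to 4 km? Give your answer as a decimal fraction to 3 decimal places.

⟨n⟩ = (1/(d₂−d₁)) ∫ n₀ e^(−kd) dd = n₀·(e^(−k·d₁) − e^(−k·d₂)) / (k·(d₂−d₁))
e^(−0.28×2.4) = 0.5107; e^(−0.28×4) = 0.3263
⟨n⟩ = 0.44 × (0.5107 − 0.3263) / (0.28 × 1.6) = 0.44 × 0.4116 = 0.1811

0.181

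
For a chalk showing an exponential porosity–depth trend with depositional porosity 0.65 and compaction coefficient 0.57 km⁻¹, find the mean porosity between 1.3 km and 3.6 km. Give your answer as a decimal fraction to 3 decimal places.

0.173

⟨phi⟩ = (1/(Z₂−Z₁)) ∫ phi₀ e^(−βZ) dZ = phi₀·(e^(−β·Z₁) − e^(−β·Z₂)) / (β·(Z₂−Z₁))
e^(−0.57×1.3) = 0.4766; e^(−0.57×3.6) = 0.1285
⟨phi⟩ = 0.65 × (0.4766 − 0.1285) / (0.57 × 2.3) = 0.65 × 0.2656 = 0.1726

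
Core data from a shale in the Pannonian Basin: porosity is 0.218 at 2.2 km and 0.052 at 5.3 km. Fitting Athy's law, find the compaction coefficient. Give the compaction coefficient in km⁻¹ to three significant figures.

0.462 km⁻¹

Athy: φ(z) = φ₀ e^(−kz) ⇒ φ₁/φ₂ = e^{k(z₂−z₁)} ⇒ k = ln(φ₁/φ₂)/(z₂−z₁)
k = ln(0.218/0.052) / (5.3 − 2.2) = ln(4.192) / 3.1 = 1.4333 / 3.1 = 0.4623 km⁻¹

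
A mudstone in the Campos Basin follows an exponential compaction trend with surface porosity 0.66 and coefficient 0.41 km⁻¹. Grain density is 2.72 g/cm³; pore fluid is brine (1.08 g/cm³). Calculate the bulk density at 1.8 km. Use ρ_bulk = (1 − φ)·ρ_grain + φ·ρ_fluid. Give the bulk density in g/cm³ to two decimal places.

2.20 g/cm³

Porosity at depth: φ = 0.66·exp(−0.41×1.8) = 0.66×0.4781 = 0.3155
Bulk density: ρ_b = (1−φ)ρ_g + φ·ρ_f = 0.6845×2.72 + 0.3155×1.08
       = 1.862 + 0.341 = 2.203 g/cm³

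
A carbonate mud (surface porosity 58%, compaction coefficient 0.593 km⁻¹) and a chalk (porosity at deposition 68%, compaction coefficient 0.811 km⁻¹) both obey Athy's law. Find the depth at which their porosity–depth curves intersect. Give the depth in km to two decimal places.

Set n₀ₐ e^(−βₐz) = n₀ᵦ e^(−βᵦz) ⇒ ln(n₀ₐ/n₀ᵦ) = (βₐ − βᵦ)·z
z = ln(0.58/0.68) / (0.593 − 0.811) = -0.1591 / -0.218 = 0.730 km

0.73 km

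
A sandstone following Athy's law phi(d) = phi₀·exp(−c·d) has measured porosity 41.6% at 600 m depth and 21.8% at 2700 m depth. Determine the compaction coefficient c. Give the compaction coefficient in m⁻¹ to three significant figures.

0.000308 m⁻¹

Working in km (1 km = 1000 m; c in km⁻¹ = c in m⁻¹ × 1000):
Athy: phi(d) = phi₀ e^(−cd) ⇒ phi₁/phi₂ = e^{c(d₂−d₁)} ⇒ c = ln(phi₁/phi₂)/(d₂−d₁)
c = ln(0.416/0.218) / (2.7 − 0.6) = ln(1.908) / 2.1 = 0.6462 / 2.1 = 0.3077 km⁻¹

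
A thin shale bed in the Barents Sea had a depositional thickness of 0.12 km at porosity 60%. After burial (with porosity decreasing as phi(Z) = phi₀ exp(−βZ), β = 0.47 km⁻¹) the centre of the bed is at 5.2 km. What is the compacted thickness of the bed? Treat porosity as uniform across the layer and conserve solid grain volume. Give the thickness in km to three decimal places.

0.051 km

Porosity at 5.2 km: phi = 0.6·exp(−0.47×5.2) = 0.0521
Solid-volume conservation: h(1−phi) = h₀(1−phi₀) ⇒ h = h₀·(1−phi₀)/(1−phi)
h = 0.12 × (1 − 0.6)/(1 − 0.0521) = 0.12 × 0.4220 = 0.0506 km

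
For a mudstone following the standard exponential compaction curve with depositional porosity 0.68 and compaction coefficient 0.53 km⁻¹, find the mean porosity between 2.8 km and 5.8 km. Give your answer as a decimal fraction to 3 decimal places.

0.077

⟨phi⟩ = (1/(z₂−z₁)) ∫ phi₀ e^(−kz) dz = phi₀·(e^(−k·z₁) − e^(−k·z₂)) / (k·(z₂−z₁))
e^(−0.53×2.8) = 0.2267; e^(−0.53×5.8) = 0.0462
⟨phi⟩ = 0.68 × (0.2267 − 0.0462) / (0.53 × 3) = 0.68 × 0.1135 = 0.0772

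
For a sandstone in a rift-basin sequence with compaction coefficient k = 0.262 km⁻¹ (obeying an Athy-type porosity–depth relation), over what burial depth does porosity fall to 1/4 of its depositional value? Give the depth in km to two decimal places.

5.29 km

phi/phi₀ = 1/4 ⇒ exp(−k·z) = 1/4 ⇒ z = ln(4) / k
z = 1.3863 / 0.262 = 5.291 km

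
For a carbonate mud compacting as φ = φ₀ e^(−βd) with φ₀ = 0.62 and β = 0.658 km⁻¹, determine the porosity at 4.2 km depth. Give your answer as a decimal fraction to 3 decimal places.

φ = φ₀·exp(−β·d) = 0.62 × exp(−0.658 × 4.2) = 0.62 × exp(−2.764)
  = 0.62 × 0.0631 = 0.0391

0.039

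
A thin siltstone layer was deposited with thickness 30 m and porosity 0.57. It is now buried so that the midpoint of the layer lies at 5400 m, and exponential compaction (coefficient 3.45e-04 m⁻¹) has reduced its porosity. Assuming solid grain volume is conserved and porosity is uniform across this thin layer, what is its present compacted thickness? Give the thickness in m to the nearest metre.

Working in km (1 km = 1000 m; k in km⁻¹ = k in m⁻¹ × 1000):
Porosity at 5.4 km: phi = 0.57·exp(−0.345×5.4) = 0.0885
Solid-volume conservation: h(1−phi) = h₀(1−phi₀) ⇒ h = h₀·(1−phi₀)/(1−phi)
h = 0.03 × (1 − 0.57)/(1 − 0.0885) = 0.03 × 0.4717 = 0.0142 km

14 m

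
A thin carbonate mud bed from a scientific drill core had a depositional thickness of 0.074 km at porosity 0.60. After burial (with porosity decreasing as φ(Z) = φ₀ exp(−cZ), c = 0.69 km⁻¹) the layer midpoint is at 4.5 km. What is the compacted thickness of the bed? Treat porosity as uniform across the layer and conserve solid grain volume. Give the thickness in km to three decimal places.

0.030 km

Porosity at 4.5 km: φ = 0.6·exp(−0.69×4.5) = 0.0269
Solid-volume conservation: h(1−φ) = h₀(1−φ₀) ⇒ h = h₀·(1−φ₀)/(1−φ)
h = 0.074 × (1 − 0.6)/(1 − 0.0269) = 0.074 × 0.4111 = 0.0304 km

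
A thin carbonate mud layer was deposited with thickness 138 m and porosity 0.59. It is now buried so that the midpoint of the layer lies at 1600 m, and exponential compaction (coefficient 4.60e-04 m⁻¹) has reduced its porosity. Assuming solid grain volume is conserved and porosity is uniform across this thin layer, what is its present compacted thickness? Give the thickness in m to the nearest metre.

79 m

Working in km (1 km = 1000 m; β in km⁻¹ = β in m⁻¹ × 1000):
Porosity at 1.6 km: n = 0.59·exp(−0.46×1.6) = 0.2826
Solid-volume conservation: h(1−n) = h₀(1−n₀) ⇒ h = h₀·(1−n₀)/(1−n)
h = 0.138 × (1 − 0.59)/(1 − 0.2826) = 0.138 × 0.5715 = 0.0789 km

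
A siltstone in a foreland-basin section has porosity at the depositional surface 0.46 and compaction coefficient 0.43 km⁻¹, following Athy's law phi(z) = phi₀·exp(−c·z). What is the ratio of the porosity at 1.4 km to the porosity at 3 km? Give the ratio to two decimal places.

phi(z₁)/phi(z₂) = e^(−c·z₁)/e^(−c·z₂) = e^{c(z₂−z₁)}
= exp(0.43 × 1.6) = exp(0.688) = 1.9897

1.99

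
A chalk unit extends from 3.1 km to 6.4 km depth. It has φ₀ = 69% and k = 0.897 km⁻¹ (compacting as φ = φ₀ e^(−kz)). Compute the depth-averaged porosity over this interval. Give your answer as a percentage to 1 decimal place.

1.4%

⟨φ⟩ = (1/(z₂−z₁)) ∫ φ₀ e^(−kz) dz = φ₀·(e^(−k·z₁) − e^(−k·z₂)) / (k·(z₂−z₁))
e^(−0.897×3.1) = 0.0620; e^(−0.897×6.4) = 0.0032
⟨φ⟩ = 0.69 × (0.0620 − 0.0032) / (0.897 × 3.3) = 0.69 × 0.0199 = 0.0137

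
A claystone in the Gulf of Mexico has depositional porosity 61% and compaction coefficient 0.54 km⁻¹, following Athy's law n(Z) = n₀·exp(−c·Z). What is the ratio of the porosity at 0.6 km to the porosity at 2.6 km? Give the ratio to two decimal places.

n(Z₁)/n(Z₂) = e^(−c·Z₁)/e^(−c·Z₂) = e^{c(Z₂−Z₁)}
= exp(0.54 × 2) = exp(1.08) = 2.9447

2.94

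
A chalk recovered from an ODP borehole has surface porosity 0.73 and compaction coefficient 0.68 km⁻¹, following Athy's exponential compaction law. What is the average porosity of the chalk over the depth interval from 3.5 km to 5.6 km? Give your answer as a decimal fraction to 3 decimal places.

0.036

⟨phi⟩ = (1/(z₂−z₁)) ∫ phi₀ e^(−βz) dz = phi₀·(e^(−β·z₁) − e^(−β·z₂)) / (β·(z₂−z₁))
e^(−0.68×3.5) = 0.0926; e^(−0.68×5.6) = 0.0222
⟨phi⟩ = 0.73 × (0.0926 − 0.0222) / (0.68 × 2.1) = 0.73 × 0.0493 = 0.0360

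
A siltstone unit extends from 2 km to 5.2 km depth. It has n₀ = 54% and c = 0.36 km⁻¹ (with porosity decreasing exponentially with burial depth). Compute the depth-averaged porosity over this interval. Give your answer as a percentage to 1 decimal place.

15.6%

⟨n⟩ = (1/(z₂−z₁)) ∫ n₀ e^(−cz) dz = n₀·(e^(−c·z₁) − e^(−c·z₂)) / (c·(z₂−z₁))
e^(−0.36×2) = 0.4868; e^(−0.36×5.2) = 0.1538
⟨n⟩ = 0.54 × (0.4868 − 0.1538) / (0.36 × 3.2) = 0.54 × 0.2890 = 0.1561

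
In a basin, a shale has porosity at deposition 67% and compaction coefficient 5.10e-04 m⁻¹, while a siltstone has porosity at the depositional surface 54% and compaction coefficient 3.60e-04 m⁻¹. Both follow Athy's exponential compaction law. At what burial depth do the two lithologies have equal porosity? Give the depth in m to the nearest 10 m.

1440 m

Working in km (1 km = 1000 m; β in km⁻¹ = β in m⁻¹ × 1000):
Set phi₀ₐ e^(−βₐZ) = phi₀ᵦ e^(−βᵦZ) ⇒ ln(phi₀ₐ/phi₀ᵦ) = (βₐ − βᵦ)·Z
Z = ln(0.67/0.54) / (0.51 − 0.36) = 0.2157 / 0.15 = 1.438 km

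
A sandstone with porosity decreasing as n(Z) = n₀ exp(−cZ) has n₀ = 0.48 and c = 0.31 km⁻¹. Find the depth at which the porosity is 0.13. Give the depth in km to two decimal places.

4.21 km

Invert Athy's law: Z = ln(n₀/n) / c
Z = ln(0.48/0.13) / 0.31 = ln(3.692) / 0.31 = 1.3063 / 0.31 = 4.214 km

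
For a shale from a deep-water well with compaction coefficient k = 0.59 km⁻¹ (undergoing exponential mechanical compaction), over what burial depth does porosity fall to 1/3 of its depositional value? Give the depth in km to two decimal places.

1.86 km

phi/phi₀ = 1/3 ⇒ exp(−k·d) = 1/3 ⇒ d = ln(3) / k
d = 1.0986 / 0.59 = 1.862 km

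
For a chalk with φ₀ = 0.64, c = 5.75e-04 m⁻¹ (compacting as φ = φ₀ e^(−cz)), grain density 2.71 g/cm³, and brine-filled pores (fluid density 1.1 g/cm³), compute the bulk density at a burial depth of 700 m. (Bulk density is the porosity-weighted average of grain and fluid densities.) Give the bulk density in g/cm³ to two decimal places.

2.02 g/cm³

Working in km (1 km = 1000 m; c in km⁻¹ = c in m⁻¹ × 1000):
Porosity at depth: φ = 0.64·exp(−0.575×0.7) = 0.64×0.6686 = 0.4279
Bulk density: ρ_b = (1−φ)ρ_g + φ·ρ_f = 0.5721×2.71 + 0.4279×1.1
       = 1.550 + 0.471 = 2.021 g/cm³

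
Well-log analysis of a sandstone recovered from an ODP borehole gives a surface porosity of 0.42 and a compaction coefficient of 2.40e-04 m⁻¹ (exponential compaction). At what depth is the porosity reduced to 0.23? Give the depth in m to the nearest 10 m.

2510 m

Working in km (1 km = 1000 m; β in km⁻¹ = β in m⁻¹ × 1000):
Invert Athy's law: z = ln(phi₀/phi) / β
z = ln(0.42/0.23) / 0.24 = ln(1.826) / 0.24 = 0.6022 / 0.24 = 2.509 km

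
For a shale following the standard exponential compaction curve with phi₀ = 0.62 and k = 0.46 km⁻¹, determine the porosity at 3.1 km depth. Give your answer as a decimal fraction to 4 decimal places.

0.1490

phi = phi₀·exp(−k·z) = 0.62 × exp(−0.46 × 3.1) = 0.62 × exp(−1.426)
  = 0.62 × 0.2403 = 0.1490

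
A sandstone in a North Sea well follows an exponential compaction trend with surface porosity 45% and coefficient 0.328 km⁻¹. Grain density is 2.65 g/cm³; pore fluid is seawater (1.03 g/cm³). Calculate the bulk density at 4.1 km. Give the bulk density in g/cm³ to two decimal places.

2.46 g/cm³

Porosity at depth: n = 0.45·exp(−0.328×4.1) = 0.45×0.2606 = 0.1173
Bulk density: ρ_b = (1−n)ρ_g + n·ρ_f = 0.8827×2.65 + 0.1173×1.03
       = 2.339 + 0.121 = 2.460 g/cm³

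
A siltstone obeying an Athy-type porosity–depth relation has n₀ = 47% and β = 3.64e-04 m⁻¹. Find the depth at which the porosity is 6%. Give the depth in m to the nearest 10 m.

Working in km (1 km = 1000 m; β in km⁻¹ = β in m⁻¹ × 1000):
Invert Athy's law: z = ln(n₀/n) / β
z = ln(0.47/0.06) / 0.364 = ln(7.833) / 0.364 = 2.0584 / 0.364 = 5.655 km

5650 m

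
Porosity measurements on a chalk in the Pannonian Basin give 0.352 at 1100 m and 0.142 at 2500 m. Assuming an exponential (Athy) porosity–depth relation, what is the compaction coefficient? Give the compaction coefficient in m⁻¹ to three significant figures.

0.000648 m⁻¹

Working in km (1 km = 1000 m; c in km⁻¹ = c in m⁻¹ × 1000):
Athy: phi(Z) = phi₀ e^(−cZ) ⇒ phi₁/phi₂ = e^{c(Z₂−Z₁)} ⇒ c = ln(phi₁/phi₂)/(Z₂−Z₁)
c = ln(0.352/0.142) / (2.5 − 1.1) = ln(2.479) / 1.4 = 0.9078 / 1.4 = 0.6484 km⁻¹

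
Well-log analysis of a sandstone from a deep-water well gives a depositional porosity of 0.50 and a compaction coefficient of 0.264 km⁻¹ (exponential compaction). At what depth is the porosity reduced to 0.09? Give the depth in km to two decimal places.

Invert Athy's law: Z = ln(n₀/n) / k
Z = ln(0.5/0.09) / 0.264 = ln(5.556) / 0.264 = 1.7148 / 0.264 = 6.495 km

6.50 km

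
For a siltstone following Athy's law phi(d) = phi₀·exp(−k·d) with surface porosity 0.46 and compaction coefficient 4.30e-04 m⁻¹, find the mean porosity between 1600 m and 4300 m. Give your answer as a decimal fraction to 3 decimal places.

Working in km (1 km = 1000 m; k in km⁻¹ = k in m⁻¹ × 1000):
⟨phi⟩ = (1/(d₂−d₁)) ∫ phi₀ e^(−kd) dd = phi₀·(e^(−k·d₁) − e^(−k·d₂)) / (k·(d₂−d₁))
e^(−0.43×1.6) = 0.5026; e^(−0.43×4.3) = 0.1574
⟨phi⟩ = 0.46 × (0.5026 − 0.1574) / (0.43 × 2.7) = 0.46 × 0.2973 = 0.1368

0.137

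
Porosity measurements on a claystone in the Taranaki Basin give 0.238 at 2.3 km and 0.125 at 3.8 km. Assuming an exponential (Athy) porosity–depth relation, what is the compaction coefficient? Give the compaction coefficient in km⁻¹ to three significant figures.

Athy: φ(d) = φ₀ e^(−βd) ⇒ φ₁/φ₂ = e^{β(d₂−d₁)} ⇒ β = ln(φ₁/φ₂)/(d₂−d₁)
β = ln(0.238/0.125) / (3.8 − 2.3) = ln(1.904) / 1.5 = 0.6440 / 1.5 = 0.4293 km⁻¹

0.429 km⁻¹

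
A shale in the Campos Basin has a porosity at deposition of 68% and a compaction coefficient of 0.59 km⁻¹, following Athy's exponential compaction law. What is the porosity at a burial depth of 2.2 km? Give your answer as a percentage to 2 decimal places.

φ = φ₀·exp(−β·d) = 0.68 × exp(−0.59 × 2.2) = 0.68 × exp(−1.298)
  = 0.68 × 0.2731 = 0.1857

18.57%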